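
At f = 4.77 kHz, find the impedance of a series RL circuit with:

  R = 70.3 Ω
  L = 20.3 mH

Step 1 — Angular frequency: ω = 2π·f = 2π·4770 = 2.997e+04 rad/s.
Step 2 — Component impedances:
  R: Z = R = 70.3 Ω
  L: Z = jωL = j·2.997e+04·0.0203 = 0 + j608.4 Ω
Step 3 — Series combination: Z_total = R + L = 70.3 + j608.4 Ω = 612.5∠83.4° Ω.

Z = 70.3 + j608.4 Ω = 612.5∠83.4° Ω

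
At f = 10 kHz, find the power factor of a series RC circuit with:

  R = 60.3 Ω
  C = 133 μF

Step 1 — Angular frequency: ω = 2π·f = 2π·1e+04 = 6.283e+04 rad/s.
Step 2 — Component impedances:
  R: Z = R = 60.3 Ω
  C: Z = 1/(jωC) = -j/(ω·C) = 0 - j0.1197 Ω
Step 3 — Series combination: Z_total = R + C = 60.3 - j0.1197 Ω = 60.3∠-0.1° Ω.
Step 4 — Power factor: PF = cos(φ) = Re(Z)/|Z| = 60.3/60.3 = 1.
Step 5 — Type: Im(Z) = -0.1197 ⇒ leading (phase φ = -0.1°).

PF = 1 (leading, φ = -0.1°)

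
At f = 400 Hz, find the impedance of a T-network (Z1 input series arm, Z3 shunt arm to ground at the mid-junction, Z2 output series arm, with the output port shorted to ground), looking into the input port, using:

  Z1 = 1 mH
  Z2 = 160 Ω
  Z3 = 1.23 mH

Step 1 — Angular frequency: ω = 2π·f = 2π·400 = 2513 rad/s.
Step 2 — Component impedances:
  Z1: Z = jωL = j·2513·0.001 = 0 + j2.513 Ω
  Z2: Z = R = 160 Ω
  Z3: Z = jωL = j·2513·0.00123 = 0 + j3.091 Ω
Step 3 — With the output port shorted to ground, the output series arm Z2 runs from the junction to ground; the shunt arm Z3 also runs from the junction to ground. They appear in parallel: Z3 || Z2 = 0.0597 + j3.09 Ω.
Step 4 — Series with input arm Z1: Z_in = Z1 + (Z3 || Z2) = 0.0597 + j5.603 Ω = 5.604∠89.4° Ω.

Z = 0.0597 + j5.603 Ω = 5.604∠89.4° Ω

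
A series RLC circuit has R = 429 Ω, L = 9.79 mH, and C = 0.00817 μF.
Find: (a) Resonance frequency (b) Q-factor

Step 1 — Resonance condition Im(Z)=0 gives ω₀ = 1/√(LC).
Step 2 — ω₀ = 1/√(0.00979·8.17e-09) = 1.118e+05 rad/s.
Step 3 — f₀ = ω₀/(2π) = 1.78e+04 Hz.
Step 4 — Series Q: Q = ω₀L/R = 1.118e+05·0.00979/429 = 2.552.

(a) f₀ = 1.78e+04 Hz  (b) Q = 2.552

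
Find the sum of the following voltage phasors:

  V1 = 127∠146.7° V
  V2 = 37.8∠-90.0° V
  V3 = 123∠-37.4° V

Step 1 — Convert each phasor to rectangular form:
  V1 = 127·(cos(146.7°) + j·sin(146.7°)) = -106.1 + j69.73 V
  V2 = 37.8·(cos(-90.0°) + j·sin(-90.0°)) = 0 - j37.8 V
  V3 = 123·(cos(-37.4°) + j·sin(-37.4°)) = 97.71 - j74.71 V
Step 2 — Sum components: V_total = -8.435 - j42.78 V.
Step 3 — Convert to polar: |V_total| = 43.6 V, ∠V_total = -101.2°.

V_total = 43.6∠-101.2° V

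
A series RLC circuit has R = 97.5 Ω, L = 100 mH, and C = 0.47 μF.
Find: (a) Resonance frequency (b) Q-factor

Step 1 — Resonance condition Im(Z)=0 gives ω₀ = 1/√(LC).
Step 2 — ω₀ = 1/√(0.1·4.7e-07) = 4613 rad/s.
Step 3 — f₀ = ω₀/(2π) = 734.1 Hz.
Step 4 — Series Q: Q = ω₀L/R = 4613·0.1/97.5 = 4.731.

(a) f₀ = 734.1 Hz  (b) Q = 4.731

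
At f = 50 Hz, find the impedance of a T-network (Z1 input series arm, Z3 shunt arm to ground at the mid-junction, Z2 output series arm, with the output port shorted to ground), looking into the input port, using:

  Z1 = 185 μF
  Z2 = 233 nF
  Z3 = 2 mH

Step 1 — Angular frequency: ω = 2π·f = 2π·50 = 314.2 rad/s.
Step 2 — Component impedances:
  Z1: Z = 1/(jωC) = -j/(ω·C) = 0 - j17.21 Ω
  Z2: Z = 1/(jωC) = -j/(ω·C) = 0 - j1.366e+04 Ω
  Z3: Z = jωL = j·314.2·0.002 = 0 + j0.6283 Ω
Step 3 — With the output port shorted to ground, the output series arm Z2 runs from the junction to ground; the shunt arm Z3 also runs from the junction to ground. They appear in parallel: Z3 || Z2 = 0 + j0.6283 Ω.
Step 4 — Series with input arm Z1: Z_in = Z1 + (Z3 || Z2) = 0 - j16.58 Ω = 16.58∠-90.0° Ω.

Z = 0 - j16.58 Ω = 16.58∠-90.0° Ω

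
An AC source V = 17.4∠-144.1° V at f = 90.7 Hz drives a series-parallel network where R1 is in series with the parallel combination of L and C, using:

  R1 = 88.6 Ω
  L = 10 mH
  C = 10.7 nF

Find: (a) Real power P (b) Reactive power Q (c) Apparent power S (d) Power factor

Step 1 — Angular frequency: ω = 2π·f = 2π·90.7 = 569.9 rad/s.
Step 2 — Component impedances:
  R1: Z = R = 88.6 Ω
  L: Z = jωL = j·569.9·0.01 = 0 + j5.699 Ω
  C: Z = 1/(jωC) = -j/(ω·C) = 0 - j1.64e+05 Ω
Step 3 — Parallel branch: L || C = 1/(1/L + 1/C) = 0 + j5.699 Ω.
Step 4 — Series with R1: Z_total = R1 + (L || C) = 88.6 + j5.699 Ω = 88.78∠3.7° Ω.
Step 5 — Source phasor: V = 17.4∠-144.1° V = -14.09 - j10.2 V.
Step 6 — Current: I = V / Z = -0.1658 - j0.1045 A = 0.196∠-147.8° A.
Step 7 — Complex power: S = V·I* = 3.403 + j0.2189 VA.
Step 8 — Real power: P = Re(S) = 3.403 W.
Step 9 — Reactive power: Q = Im(S) = 0.2189 VAR.
Step 10 — Apparent power: |S| = 3.41 VA.
Step 11 — Power factor: PF = P/|S| = 0.9979 (lagging).

(a) P = 3.403 W  (b) Q = 0.2189 VAR  (c) S = 3.41 VA  (d) PF = 0.9979 (lagging)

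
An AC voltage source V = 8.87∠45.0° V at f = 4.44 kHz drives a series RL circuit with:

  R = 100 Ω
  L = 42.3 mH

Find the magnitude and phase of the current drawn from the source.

Step 1 — Angular frequency: ω = 2π·f = 2π·4440 = 2.79e+04 rad/s.
Step 2 — Component impedances:
  R: Z = R = 100 Ω
  L: Z = jωL = j·2.79e+04·0.0423 = 0 + j1180 Ω
Step 3 — Series combination: Z_total = R + L = 100 + j1180 Ω = 1184∠85.2° Ω.
Step 4 — Source phasor: V = 8.87∠45.0° V = 6.272 + j6.272 V.
Step 5 — Ohm's law: I = V / Z_total = (6.272 + j6.272) / (100 + j1180) = 0.005724 - j0.00483 A.
Step 6 — Convert to polar: |I| = 0.00749 A, ∠I = -40.2°.

I = 0.00749∠-40.2° A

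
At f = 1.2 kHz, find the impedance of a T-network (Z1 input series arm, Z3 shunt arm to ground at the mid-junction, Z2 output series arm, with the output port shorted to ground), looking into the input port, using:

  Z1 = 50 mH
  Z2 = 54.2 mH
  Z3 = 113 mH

Step 1 — Angular frequency: ω = 2π·f = 2π·1200 = 7540 rad/s.
Step 2 — Component impedances:
  Z1: Z = jωL = j·7540·0.05 = 0 + j377 Ω
  Z2: Z = jωL = j·7540·0.0542 = 0 + j408.7 Ω
  Z3: Z = jωL = j·7540·0.113 = 0 + j852 Ω
Step 3 — With the output port shorted to ground, the output series arm Z2 runs from the junction to ground; the shunt arm Z3 also runs from the junction to ground. They appear in parallel: Z3 || Z2 = 0 + j276.2 Ω.
Step 4 — Series with input arm Z1: Z_in = Z1 + (Z3 || Z2) = 0 + j653.2 Ω = 653.2∠90.0° Ω.

Z = 0 + j653.2 Ω = 653.2∠90.0° Ω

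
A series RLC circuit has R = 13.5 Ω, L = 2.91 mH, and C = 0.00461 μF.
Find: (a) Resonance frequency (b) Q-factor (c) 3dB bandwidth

Step 1 — Resonance: ω₀ = 1/√(LC) = 1/√(0.00291·4.61e-09) = 2.73e+05 rad/s.
Step 2 — f₀ = ω₀/(2π) = 4.345e+04 Hz.
Step 3 — Series Q: Q = ω₀L/R = 2.73e+05·0.00291/13.5 = 58.85.
Step 4 — Bandwidth: Δω = ω₀/Q = 4639 rad/s; BW = Δω/(2π) = 738.3 Hz.

(a) f₀ = 4.345e+04 Hz  (b) Q = 58.85  (c) BW = 738.3 Hz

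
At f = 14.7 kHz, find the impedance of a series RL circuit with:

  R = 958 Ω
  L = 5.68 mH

Step 1 — Angular frequency: ω = 2π·f = 2π·1.47e+04 = 9.236e+04 rad/s.
Step 2 — Component impedances:
  R: Z = R = 958 Ω
  L: Z = jωL = j·9.236e+04·0.00568 = 0 + j524.6 Ω
Step 3 — Series combination: Z_total = R + L = 958 + j524.6 Ω = 1092∠28.7° Ω.

Z = 958 + j524.6 Ω = 1092∠28.7° Ω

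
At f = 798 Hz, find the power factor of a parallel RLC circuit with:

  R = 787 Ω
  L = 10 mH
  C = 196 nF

Step 1 — Angular frequency: ω = 2π·f = 2π·798 = 5014 rad/s.
Step 2 — Component impedances:
  R: Z = R = 787 Ω
  L: Z = jωL = j·5014·0.01 = 0 + j50.14 Ω
  C: Z = 1/(jωC) = -j/(ω·C) = 0 - j1018 Ω
Step 3 — Parallel combination: 1/Z_total = 1/R + 1/L + 1/C; Z_total = 3.518 + j52.5 Ω = 52.62∠86.2° Ω.
Step 4 — Power factor: PF = cos(φ) = Re(Z)/|Z| = 3.518/52.62 = 0.06686.
Step 5 — Type: Im(Z) = 52.5 ⇒ lagging (phase φ = 86.2°).

PF = 0.06686 (lagging, φ = 86.2°)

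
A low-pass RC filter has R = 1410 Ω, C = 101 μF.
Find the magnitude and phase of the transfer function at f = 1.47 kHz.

Step 1 — Angular frequency: ω = 2π·1470 = 9236 rad/s.
Step 2 — Transfer function: H(jω) = 1/(1 + jωRC).
Step 3 — Denominator: 1 + jωRC = 1 + j·9236·1410·0.000101 = 1 + j1315.
Step 4 — H = 5.78e-07 - j0.0007603.
Step 5 — Magnitude: |H| = 0.0007603 (-62.4 dB); phase: φ = -90.0°.

|H| = 0.0007603 (-62.4 dB), φ = -90.0°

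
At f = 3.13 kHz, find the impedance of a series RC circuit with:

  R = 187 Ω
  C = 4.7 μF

Step 1 — Angular frequency: ω = 2π·f = 2π·3130 = 1.967e+04 rad/s.
Step 2 — Component impedances:
  R: Z = R = 187 Ω
  C: Z = 1/(jωC) = -j/(ω·C) = 0 - j10.82 Ω
Step 3 — Series combination: Z_total = R + C = 187 - j10.82 Ω = 187.3∠-3.3° Ω.

Z = 187 - j10.82 Ω = 187.3∠-3.3° Ω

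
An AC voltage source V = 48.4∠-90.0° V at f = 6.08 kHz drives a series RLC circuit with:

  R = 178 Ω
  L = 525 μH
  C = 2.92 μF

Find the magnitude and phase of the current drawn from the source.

Step 1 — Angular frequency: ω = 2π·f = 2π·6080 = 3.82e+04 rad/s.
Step 2 — Component impedances:
  R: Z = R = 178 Ω
  L: Z = jωL = j·3.82e+04·0.000525 = 0 + j20.06 Ω
  C: Z = 1/(jωC) = -j/(ω·C) = 0 - j8.965 Ω
Step 3 — Series combination: Z_total = R + L + C = 178 + j11.09 Ω = 178.3∠3.6° Ω.
Step 4 — Source phasor: V = 48.4∠-90.0° V = 0 - j48.4 V.
Step 5 — Ohm's law: I = V / Z_total = (0 - j48.4) / (178 + j11.09) = -0.01688 - j0.2709 A.
Step 6 — Convert to polar: |I| = 0.2714 A, ∠I = -93.6°.

I = 0.2714∠-93.6° A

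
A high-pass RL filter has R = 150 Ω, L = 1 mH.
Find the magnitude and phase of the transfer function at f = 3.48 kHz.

Step 1 — Angular frequency: ω = 2π·3480 = 2.187e+04 rad/s.
Step 2 — Transfer function: H(jω) = jωL/(R + jωL).
Step 3 — Numerator jωL = j·21.87; denominator R + jωL = 150 + j21.87.
Step 4 — H = 0.02081 + j0.1427.
Step 5 — Magnitude: |H| = 0.1442 (-16.8 dB); phase: φ = 81.7°.

|H| = 0.1442 (-16.8 dB), φ = 81.7°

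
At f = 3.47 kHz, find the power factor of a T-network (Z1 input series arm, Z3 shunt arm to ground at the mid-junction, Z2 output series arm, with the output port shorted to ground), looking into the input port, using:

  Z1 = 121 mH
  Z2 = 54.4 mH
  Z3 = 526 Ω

Step 1 — Angular frequency: ω = 2π·f = 2π·3470 = 2.18e+04 rad/s.
Step 2 — Component impedances:
  Z1: Z = jωL = j·2.18e+04·0.121 = 0 + j2638 Ω
  Z2: Z = jωL = j·2.18e+04·0.0544 = 0 + j1186 Ω
  Z3: Z = R = 526 Ω
Step 3 — With the output port shorted to ground, the output series arm Z2 runs from the junction to ground; the shunt arm Z3 also runs from the junction to ground. They appear in parallel: Z3 || Z2 = 439.6 + j194.9 Ω.
Step 4 — Series with input arm Z1: Z_in = Z1 + (Z3 || Z2) = 439.6 + j2833 Ω = 2867∠81.2° Ω.
Step 5 — Power factor: PF = cos(φ) = Re(Z)/|Z| = 439.6/2867 = 0.1533.
Step 6 — Type: Im(Z) = 2833 ⇒ lagging (phase φ = 81.2°).

PF = 0.1533 (lagging, φ = 81.2°)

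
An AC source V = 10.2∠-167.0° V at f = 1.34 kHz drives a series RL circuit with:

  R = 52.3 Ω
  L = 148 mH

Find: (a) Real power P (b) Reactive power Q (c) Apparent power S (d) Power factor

Step 1 — Angular frequency: ω = 2π·f = 2π·1340 = 8419 rad/s.
Step 2 — Component impedances:
  R: Z = R = 52.3 Ω
  L: Z = jωL = j·8419·0.148 = 0 + j1246 Ω
Step 3 — Series combination: Z_total = R + L = 52.3 + j1246 Ω = 1247∠87.6° Ω.
Step 4 — Source phasor: V = 10.2∠-167.0° V = -9.939 - j2.295 V.
Step 5 — Current: I = V / Z = -0.002172 + j0.007885 A = 0.008178∠105.4° A.
Step 6 — Complex power: S = V·I* = 0.003498 + j0.08335 VA.
Step 7 — Real power: P = Re(S) = 0.003498 W.
Step 8 — Reactive power: Q = Im(S) = 0.08335 VAR.
Step 9 — Apparent power: |S| = 0.08342 VA.
Step 10 — Power factor: PF = P/|S| = 0.04193 (lagging).

(a) P = 0.003498 W  (b) Q = 0.08335 VAR  (c) S = 0.08342 VA  (d) PF = 0.04193 (lagging)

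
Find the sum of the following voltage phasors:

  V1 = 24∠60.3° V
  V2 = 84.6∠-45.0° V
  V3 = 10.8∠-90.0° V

Step 1 — Convert each phasor to rectangular form:
  V1 = 24·(cos(60.3°) + j·sin(60.3°)) = 11.89 + j20.85 V
  V2 = 84.6·(cos(-45.0°) + j·sin(-45.0°)) = 59.82 - j59.82 V
  V3 = 10.8·(cos(-90.0°) + j·sin(-90.0°)) = 0 - j10.8 V
Step 2 — Sum components: V_total = 71.71 - j49.77 V.
Step 3 — Convert to polar: |V_total| = 87.29 V, ∠V_total = -34.8°.

V_total = 87.29∠-34.8° V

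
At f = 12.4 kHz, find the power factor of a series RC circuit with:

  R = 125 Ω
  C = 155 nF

Step 1 — Angular frequency: ω = 2π·f = 2π·1.24e+04 = 7.791e+04 rad/s.
Step 2 — Component impedances:
  R: Z = R = 125 Ω
  C: Z = 1/(jωC) = -j/(ω·C) = 0 - j82.81 Ω
Step 3 — Series combination: Z_total = R + C = 125 - j82.81 Ω = 149.9∠-33.5° Ω.
Step 4 — Power factor: PF = cos(φ) = Re(Z)/|Z| = 125/149.94 = 0.8337.
Step 5 — Type: Im(Z) = -82.81 ⇒ leading (phase φ = -33.5°).

PF = 0.8337 (leading, φ = -33.5°)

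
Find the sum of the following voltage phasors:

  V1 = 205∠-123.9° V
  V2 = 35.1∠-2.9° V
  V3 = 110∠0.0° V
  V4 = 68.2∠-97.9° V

Step 1 — Convert each phasor to rectangular form:
  V1 = 205·(cos(-123.9°) + j·sin(-123.9°)) = -114.3 - j170.2 V
  V2 = 35.1·(cos(-2.9°) + j·sin(-2.9°)) = 35.06 - j1.776 V
  V3 = 110·(cos(0.0°) + j·sin(0.0°)) = 110 V
  V4 = 68.2·(cos(-97.9°) + j·sin(-97.9°)) = -9.374 - j67.55 V
Step 2 — Sum components: V_total = 21.34 - j239.5 V.
Step 3 — Convert to polar: |V_total| = 240.4 V, ∠V_total = -84.9°.

V_total = 240.4∠-84.9° V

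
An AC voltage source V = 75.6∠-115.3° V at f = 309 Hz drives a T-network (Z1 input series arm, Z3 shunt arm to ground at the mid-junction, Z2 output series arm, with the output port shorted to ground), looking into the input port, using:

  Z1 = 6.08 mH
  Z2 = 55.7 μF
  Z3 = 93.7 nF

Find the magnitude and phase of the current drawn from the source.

Step 1 — Angular frequency: ω = 2π·f = 2π·309 = 1942 rad/s.
Step 2 — Component impedances:
  Z1: Z = jωL = j·1942·0.00608 = 0 + j11.8 Ω
  Z2: Z = 1/(jωC) = -j/(ω·C) = 0 - j9.247 Ω
  Z3: Z = 1/(jωC) = -j/(ω·C) = 0 - j5497 Ω
Step 3 — With the output port shorted to ground, the output series arm Z2 runs from the junction to ground; the shunt arm Z3 also runs from the junction to ground. They appear in parallel: Z3 || Z2 = 0 - j9.232 Ω.
Step 4 — Series with input arm Z1: Z_in = Z1 + (Z3 || Z2) = 0 + j2.573 Ω = 2.573∠90.0° Ω.
Step 5 — Source phasor: V = 75.6∠-115.3° V = -32.31 - j68.35 V.
Step 6 — Ohm's law: I = V / Z_total = (-32.31 - j68.35) / (0 + j2.573) = -26.57 + j12.56 A.
Step 7 — Convert to polar: |I| = 29.38 A, ∠I = 154.7°.

I = 29.38∠154.7° A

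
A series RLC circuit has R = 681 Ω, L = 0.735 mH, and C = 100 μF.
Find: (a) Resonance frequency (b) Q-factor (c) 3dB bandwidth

Step 1 — Resonance condition Im(Z)=0 gives ω₀ = 1/√(LC).
Step 2 — ω₀ = 1/√(0.000735·0.0001) = 3689 rad/s.
Step 3 — f₀ = ω₀/(2π) = 587.1 Hz.
Step 4 — Series Q: Q = ω₀L/R = 3689·0.000735/681 = 0.003981.
Step 5 — 3dB bandwidth: Δω = ω₀/Q = 9.265e+05 rad/s; BW = Δω/(2π) = 1.475e+05 Hz.

(a) f₀ = 587.1 Hz  (b) Q = 0.003981  (c) BW = 1.475e+05 Hz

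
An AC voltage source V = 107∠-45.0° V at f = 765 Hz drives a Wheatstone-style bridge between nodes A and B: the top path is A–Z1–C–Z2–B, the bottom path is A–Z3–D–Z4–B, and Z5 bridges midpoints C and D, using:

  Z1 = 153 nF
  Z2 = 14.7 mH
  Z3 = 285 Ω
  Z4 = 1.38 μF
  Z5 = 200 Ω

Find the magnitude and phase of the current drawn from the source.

Step 1 — Angular frequency: ω = 2π·f = 2π·765 = 4807 rad/s.
Step 2 — Component impedances:
  Z1: Z = 1/(jωC) = -j/(ω·C) = 0 - j1360 Ω
  Z2: Z = jωL = j·4807·0.0147 = 0 + j70.66 Ω
  Z3: Z = R = 285 Ω
  Z4: Z = 1/(jωC) = -j/(ω·C) = 0 - j150.8 Ω
  Z5: Z = R = 200 Ω
Step 3 — Bridge requires nodal analysis (the Z5 bridge couples midpoints C and D, so the two paths cannot be reduced to a simple series/parallel combination). Setting node B to ground and injecting 1 A at node A, the 3-node admittance system at A, C, D solves to V_A = Z_AB = 310.3 - j163.3 Ω = 350.7∠-27.8° Ω.
Step 4 — Source phasor: V = 107∠-45.0° V = 75.66 - j75.66 V.
Step 5 — Ohm's law: I = V / Z_total = (75.66 - j75.66) / (310.3 - j163.3) = 0.2914 - j0.09043 A.
Step 6 — Convert to polar: |I| = 0.3051 A, ∠I = -17.2°.

I = 0.3051∠-17.2° A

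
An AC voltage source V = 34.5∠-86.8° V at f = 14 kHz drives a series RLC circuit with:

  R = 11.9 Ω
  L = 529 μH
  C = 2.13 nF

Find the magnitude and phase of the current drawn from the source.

Step 1 — Angular frequency: ω = 2π·f = 2π·1.4e+04 = 8.796e+04 rad/s.
Step 2 — Component impedances:
  R: Z = R = 11.9 Ω
  L: Z = jωL = j·8.796e+04·0.000529 = 0 + j46.53 Ω
  C: Z = 1/(jωC) = -j/(ω·C) = 0 - j5337 Ω
Step 3 — Series combination: Z_total = R + L + C = 11.9 - j5291 Ω = 5291∠-89.9° Ω.
Step 4 — Source phasor: V = 34.5∠-86.8° V = 1.926 - j34.45 V.
Step 5 — Ohm's law: I = V / Z_total = (1.926 - j34.45) / (11.9 - j5291) = 0.006512 + j0.0003494 A.
Step 6 — Convert to polar: |I| = 0.006521 A, ∠I = 3.1°.

I = 0.006521∠3.1° A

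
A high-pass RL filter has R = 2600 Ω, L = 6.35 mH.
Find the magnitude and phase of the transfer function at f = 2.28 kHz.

Step 1 — Angular frequency: ω = 2π·2280 = 1.433e+04 rad/s.
Step 2 — Transfer function: H(jω) = jωL/(R + jωL).
Step 3 — Numerator jωL = j·90.97; denominator R + jωL = 2600 + j90.97.
Step 4 — H = 0.001223 + j0.03494.
Step 5 — Magnitude: |H| = 0.03497 (-29.1 dB); phase: φ = 88.0°.

|H| = 0.03497 (-29.1 dB), φ = 88.0°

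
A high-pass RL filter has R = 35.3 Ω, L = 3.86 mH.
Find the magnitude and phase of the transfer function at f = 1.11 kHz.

Step 1 — Angular frequency: ω = 2π·1110 = 6974 rad/s.
Step 2 — Transfer function: H(jω) = jωL/(R + jωL).
Step 3 — Numerator jωL = j·26.92; denominator R + jωL = 35.3 + j26.92.
Step 4 — H = 0.3677 + j0.4822.
Step 5 — Magnitude: |H| = 0.6064 (-4.3 dB); phase: φ = 52.7°.

|H| = 0.6064 (-4.3 dB), φ = 52.7°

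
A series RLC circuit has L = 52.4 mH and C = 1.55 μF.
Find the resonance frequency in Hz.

Step 1 — Resonance condition Im(Z)=0 gives ω₀ = 1/√(LC).
Step 2 — ω₀ = 1/√(0.0524·1.55e-06) = 3509 rad/s.
Step 3 — f₀ = ω₀/(2π) = 558.5 Hz.

f₀ = 558.5 Hz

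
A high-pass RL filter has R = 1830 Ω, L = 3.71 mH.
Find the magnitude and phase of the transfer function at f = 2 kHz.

Step 1 — Angular frequency: ω = 2π·2000 = 1.257e+04 rad/s.
Step 2 — Transfer function: H(jω) = jωL/(R + jωL).
Step 3 — Numerator jωL = j·46.62; denominator R + jωL = 1830 + j46.62.
Step 4 — H = 0.0006486 + j0.02546.
Step 5 — Magnitude: |H| = 0.02547 (-31.9 dB); phase: φ = 88.5°.

|H| = 0.02547 (-31.9 dB), φ = 88.5°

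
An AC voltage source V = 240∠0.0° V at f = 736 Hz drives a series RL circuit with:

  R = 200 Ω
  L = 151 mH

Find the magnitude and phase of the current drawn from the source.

Step 1 — Angular frequency: ω = 2π·f = 2π·736 = 4624 rad/s.
Step 2 — Component impedances:
  R: Z = R = 200 Ω
  L: Z = jωL = j·4624·0.151 = 0 + j698.3 Ω
Step 3 — Series combination: Z_total = R + L = 200 + j698.3 Ω = 726.4∠74.0° Ω.
Step 4 — Source phasor: V = 240∠0.0° V = 240 V.
Step 5 — Ohm's law: I = V / Z_total = (240) / (200 + j698.3) = 0.09098 - j0.3176 A.
Step 6 — Convert to polar: |I| = 0.3304 A, ∠I = -74.0°.

I = 0.3304∠-74.0° A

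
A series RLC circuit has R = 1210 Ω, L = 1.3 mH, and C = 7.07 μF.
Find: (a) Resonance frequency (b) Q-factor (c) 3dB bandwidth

Step 1 — Resonance: ω₀ = 1/√(LC) = 1/√(0.0013·7.07e-06) = 1.043e+04 rad/s.
Step 2 — f₀ = ω₀/(2π) = 1660 Hz.
Step 3 — Series Q: Q = ω₀L/R = 1.043e+04·0.0013/1210 = 0.01121.
Step 4 — Bandwidth: Δω = ω₀/Q = 9.308e+05 rad/s; BW = Δω/(2π) = 1.481e+05 Hz.

(a) f₀ = 1660 Hz  (b) Q = 0.01121  (c) BW = 1.481e+05 Hz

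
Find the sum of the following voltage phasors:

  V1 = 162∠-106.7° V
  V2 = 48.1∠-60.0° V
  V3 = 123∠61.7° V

Step 1 — Convert each phasor to rectangular form:
  V1 = 162·(cos(-106.7°) + j·sin(-106.7°)) = -46.55 - j155.2 V
  V2 = 48.1·(cos(-60.0°) + j·sin(-60.0°)) = 24.05 - j41.66 V
  V3 = 123·(cos(61.7°) + j·sin(61.7°)) = 58.31 + j108.3 V
Step 2 — Sum components: V_total = 35.81 - j88.52 V.
Step 3 — Convert to polar: |V_total| = 95.49 V, ∠V_total = -68.0°.

V_total = 95.49∠-68.0° V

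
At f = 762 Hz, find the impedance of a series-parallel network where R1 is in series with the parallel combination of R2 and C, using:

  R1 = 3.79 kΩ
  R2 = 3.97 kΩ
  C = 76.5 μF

Step 1 — Angular frequency: ω = 2π·f = 2π·762 = 4788 rad/s.
Step 2 — Component impedances:
  R1: Z = R = 3790 Ω
  R2: Z = R = 3970 Ω
  C: Z = 1/(jωC) = -j/(ω·C) = 0 - j2.73 Ω
Step 3 — Parallel branch: R2 || C = 1/(1/R2 + 1/C) = 0.001878 - j2.73 Ω.
Step 4 — Series with R1: Z_total = R1 + (R2 || C) = 3790 - j2.73 Ω = 3790∠-0.0° Ω.

Z = 3790 - j2.73 Ω = 3790∠-0.0° Ω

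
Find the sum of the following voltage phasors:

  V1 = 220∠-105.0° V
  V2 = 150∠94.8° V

Step 1 — Convert each phasor to rectangular form:
  V1 = 220·(cos(-105.0°) + j·sin(-105.0°)) = -56.94 - j212.5 V
  V2 = 150·(cos(94.8°) + j·sin(94.8°)) = -12.55 + j149.5 V
Step 2 — Sum components: V_total = -69.49 - j63.03 V.
Step 3 — Convert to polar: |V_total| = 93.82 V, ∠V_total = -137.8°.

V_total = 93.82∠-137.8° V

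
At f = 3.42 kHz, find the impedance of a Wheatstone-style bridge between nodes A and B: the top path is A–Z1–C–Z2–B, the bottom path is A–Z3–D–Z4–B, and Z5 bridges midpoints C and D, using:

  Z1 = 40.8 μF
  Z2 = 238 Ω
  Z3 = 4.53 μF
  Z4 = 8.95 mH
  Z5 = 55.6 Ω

Step 1 — Angular frequency: ω = 2π·f = 2π·3420 = 2.149e+04 rad/s.
Step 2 — Component impedances:
  Z1: Z = 1/(jωC) = -j/(ω·C) = 0 - j1.141 Ω
  Z2: Z = R = 238 Ω
  Z3: Z = 1/(jωC) = -j/(ω·C) = 0 - j10.27 Ω
  Z4: Z = jωL = j·2.149e+04·0.00895 = 0 + j192.3 Ω
  Z5: Z = R = 55.6 Ω
Step 3 — Bridge requires nodal analysis (the Z5 bridge couples midpoints C and D, so the two paths cannot be reduced to a simple series/parallel combination). Setting node B to ground and injecting 1 A at node A, the 3-node admittance system at A, C, D solves to V_A = Z_AB = 88.6 + j113.8 Ω = 144.3∠52.1° Ω.

Z = 88.6 + j113.8 Ω = 144.3∠52.1° Ω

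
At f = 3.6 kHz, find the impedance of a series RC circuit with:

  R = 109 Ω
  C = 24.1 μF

Step 1 — Angular frequency: ω = 2π·f = 2π·3600 = 2.262e+04 rad/s.
Step 2 — Component impedances:
  R: Z = R = 109 Ω
  C: Z = 1/(jωC) = -j/(ω·C) = 0 - j1.834 Ω
Step 3 — Series combination: Z_total = R + C = 109 - j1.834 Ω = 109∠-1.0° Ω.

Z = 109 - j1.834 Ω = 109∠-1.0° Ω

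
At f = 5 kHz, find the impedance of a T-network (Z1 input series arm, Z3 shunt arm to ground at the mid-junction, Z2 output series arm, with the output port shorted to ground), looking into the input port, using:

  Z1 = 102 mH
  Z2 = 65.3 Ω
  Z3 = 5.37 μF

Step 1 — Angular frequency: ω = 2π·f = 2π·5000 = 3.142e+04 rad/s.
Step 2 — Component impedances:
  Z1: Z = jωL = j·3.142e+04·0.102 = 0 + j3204 Ω
  Z2: Z = R = 65.3 Ω
  Z3: Z = 1/(jωC) = -j/(ω·C) = 0 - j5.928 Ω
Step 3 — With the output port shorted to ground, the output series arm Z2 runs from the junction to ground; the shunt arm Z3 also runs from the junction to ground. They appear in parallel: Z3 || Z2 = 0.5337 - j5.879 Ω.
Step 4 — Series with input arm Z1: Z_in = Z1 + (Z3 || Z2) = 0.5337 + j3199 Ω = 3199∠90.0° Ω.

Z = 0.5337 + j3199 Ω = 3199∠90.0° Ω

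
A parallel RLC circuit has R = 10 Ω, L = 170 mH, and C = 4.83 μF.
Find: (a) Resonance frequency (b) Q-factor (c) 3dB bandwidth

Step 1 — Resonance: ω₀ = 1/√(LC) = 1/√(0.17·4.83e-06) = 1104 rad/s.
Step 2 — f₀ = ω₀/(2π) = 175.6 Hz.
Step 3 — Parallel Q: Q = R/(ω₀L) = 10/(1104·0.17) = 0.0533.
Step 4 — Bandwidth: Δω = ω₀/Q = 2.07e+04 rad/s; BW = Δω/(2π) = 3295 Hz.

(a) f₀ = 175.6 Hz  (b) Q = 0.0533  (c) BW = 3295 Hz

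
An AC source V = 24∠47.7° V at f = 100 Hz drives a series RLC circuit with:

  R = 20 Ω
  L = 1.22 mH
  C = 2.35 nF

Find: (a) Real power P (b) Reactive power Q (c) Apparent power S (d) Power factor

Step 1 — Angular frequency: ω = 2π·f = 2π·100 = 628.3 rad/s.
Step 2 — Component impedances:
  R: Z = R = 20 Ω
  L: Z = jωL = j·628.3·0.00122 = 0 + j0.7665 Ω
  C: Z = 1/(jωC) = -j/(ω·C) = 0 - j6.773e+05 Ω
Step 3 — Series combination: Z_total = R + L + C = 20 - j6.773e+05 Ω = 6.773e+05∠-90.0° Ω.
Step 4 — Source phasor: V = 24∠47.7° V = 16.15 + j17.75 V.
Step 5 — Current: I = V / Z = -2.621e-05 + j2.385e-05 A = 3.544e-05∠137.7° A.
Step 6 — Complex power: S = V·I* = 2.512e-08 - j0.0008505 VA.
Step 7 — Real power: P = Re(S) = 2.512e-08 W.
Step 8 — Reactive power: Q = Im(S) = -0.0008505 VAR.
Step 9 — Apparent power: |S| = 0.0008505 VA.
Step 10 — Power factor: PF = P/|S| = 2.953e-05 (leading).

(a) P = 2.512e-08 W  (b) Q = -0.0008505 VAR  (c) S = 0.0008505 VA  (d) PF = 2.953e-05 (leading)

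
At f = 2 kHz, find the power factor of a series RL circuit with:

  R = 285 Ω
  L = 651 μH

Step 1 — Angular frequency: ω = 2π·f = 2π·2000 = 1.257e+04 rad/s.
Step 2 — Component impedances:
  R: Z = R = 285 Ω
  L: Z = jωL = j·1.257e+04·0.000651 = 0 + j8.181 Ω
Step 3 — Series combination: Z_total = R + L = 285 + j8.181 Ω = 285.1∠1.6° Ω.
Step 4 — Power factor: PF = cos(φ) = Re(Z)/|Z| = 285/285.1 = 0.9996.
Step 5 — Type: Im(Z) = 8.181 ⇒ lagging (phase φ = 1.6°).

PF = 0.9996 (lagging, φ = 1.6°)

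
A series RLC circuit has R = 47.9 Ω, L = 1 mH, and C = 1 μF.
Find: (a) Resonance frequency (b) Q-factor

Step 1 — Resonance condition Im(Z)=0 gives ω₀ = 1/√(LC).
Step 2 — ω₀ = 1/√(0.001·1e-06) = 3.162e+04 rad/s.
Step 3 — f₀ = ω₀/(2π) = 5033 Hz.
Step 4 — Series Q: Q = ω₀L/R = 3.162e+04·0.001/47.9 = 0.6602.

(a) f₀ = 5033 Hz  (b) Q = 0.6602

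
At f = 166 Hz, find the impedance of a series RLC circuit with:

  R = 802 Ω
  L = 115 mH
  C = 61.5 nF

Step 1 — Angular frequency: ω = 2π·f = 2π·166 = 1043 rad/s.
Step 2 — Component impedances:
  R: Z = R = 802 Ω
  L: Z = jωL = j·1043·0.115 = 0 + j119.9 Ω
  C: Z = 1/(jωC) = -j/(ω·C) = 0 - j1.559e+04 Ω
Step 3 — Series combination: Z_total = R + L + C = 802 - j1.547e+04 Ω = 1.549e+04∠-87.0° Ω.

Z = 802 - j1.547e+04 Ω = 1.549e+04∠-87.0° Ω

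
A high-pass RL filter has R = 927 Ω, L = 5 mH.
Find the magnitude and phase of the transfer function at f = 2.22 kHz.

Step 1 — Angular frequency: ω = 2π·2220 = 1.395e+04 rad/s.
Step 2 — Transfer function: H(jω) = jωL/(R + jωL).
Step 3 — Numerator jωL = j·69.74; denominator R + jωL = 927 + j69.74.
Step 4 — H = 0.005629 + j0.07481.
Step 5 — Magnitude: |H| = 0.07502 (-22.5 dB); phase: φ = 85.7°.

|H| = 0.07502 (-22.5 dB), φ = 85.7°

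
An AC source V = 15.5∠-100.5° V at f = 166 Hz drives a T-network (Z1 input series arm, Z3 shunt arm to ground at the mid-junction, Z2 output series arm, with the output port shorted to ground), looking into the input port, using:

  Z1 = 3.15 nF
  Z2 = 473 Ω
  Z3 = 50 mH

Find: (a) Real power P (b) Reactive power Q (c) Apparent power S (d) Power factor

Step 1 — Angular frequency: ω = 2π·f = 2π·166 = 1043 rad/s.
Step 2 — Component impedances:
  Z1: Z = 1/(jωC) = -j/(ω·C) = 0 - j3.044e+05 Ω
  Z2: Z = R = 473 Ω
  Z3: Z = jωL = j·1043·0.05 = 0 + j52.15 Ω
Step 3 — With the output port shorted to ground, the output series arm Z2 runs from the junction to ground; the shunt arm Z3 also runs from the junction to ground. They appear in parallel: Z3 || Z2 = 5.681 + j51.52 Ω.
Step 4 — Series with input arm Z1: Z_in = Z1 + (Z3 || Z2) = 5.681 - j3.043e+05 Ω = 3.043e+05∠-90.0° Ω.
Step 5 — Source phasor: V = 15.5∠-100.5° V = -2.825 - j15.24 V.
Step 6 — Current: I = V / Z = 5.008e-05 - j9.283e-06 A = 5.093e-05∠-10.5° A.
Step 7 — Complex power: S = V·I* = 1.474e-08 - j0.0007895 VA.
Step 8 — Real power: P = Re(S) = 1.474e-08 W.
Step 9 — Reactive power: Q = Im(S) = -0.0007895 VAR.
Step 10 — Apparent power: |S| = 0.0007895 VA.
Step 11 — Power factor: PF = P/|S| = 1.867e-05 (leading).

(a) P = 1.474e-08 W  (b) Q = -0.0007895 VAR  (c) S = 0.0007895 VA  (d) PF = 1.867e-05 (leading)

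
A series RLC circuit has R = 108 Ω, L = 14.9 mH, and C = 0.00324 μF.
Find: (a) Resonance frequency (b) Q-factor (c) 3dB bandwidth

Step 1 — Resonance condition Im(Z)=0 gives ω₀ = 1/√(LC).
Step 2 — ω₀ = 1/√(0.0149·3.24e-09) = 1.439e+05 rad/s.
Step 3 — f₀ = ω₀/(2π) = 2.291e+04 Hz.
Step 4 — Series Q: Q = ω₀L/R = 1.439e+05·0.0149/108 = 19.86.
Step 5 — 3dB bandwidth: Δω = ω₀/Q = 7248 rad/s; BW = Δω/(2π) = 1154 Hz.

(a) f₀ = 2.291e+04 Hz  (b) Q = 19.86  (c) BW = 1154 Hz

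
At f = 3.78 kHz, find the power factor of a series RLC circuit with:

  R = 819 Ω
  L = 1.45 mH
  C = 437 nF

Step 1 — Angular frequency: ω = 2π·f = 2π·3780 = 2.375e+04 rad/s.
Step 2 — Component impedances:
  R: Z = R = 819 Ω
  L: Z = jωL = j·2.375e+04·0.00145 = 0 + j34.44 Ω
  C: Z = 1/(jωC) = -j/(ω·C) = 0 - j96.35 Ω
Step 3 — Series combination: Z_total = R + L + C = 819 - j61.91 Ω = 821.3∠-4.3° Ω.
Step 4 — Power factor: PF = cos(φ) = Re(Z)/|Z| = 819/821.3 = 0.9972.
Step 5 — Type: Im(Z) = -61.91 ⇒ leading (phase φ = -4.3°).

PF = 0.9972 (leading, φ = -4.3°)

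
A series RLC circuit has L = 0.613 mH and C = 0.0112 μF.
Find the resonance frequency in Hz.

Step 1 — Resonance condition Im(Z)=0 gives ω₀ = 1/√(LC).
Step 2 — ω₀ = 1/√(0.000613·1.12e-08) = 3.816e+05 rad/s.
Step 3 — f₀ = ω₀/(2π) = 6.074e+04 Hz.

f₀ = 6.074e+04 Hz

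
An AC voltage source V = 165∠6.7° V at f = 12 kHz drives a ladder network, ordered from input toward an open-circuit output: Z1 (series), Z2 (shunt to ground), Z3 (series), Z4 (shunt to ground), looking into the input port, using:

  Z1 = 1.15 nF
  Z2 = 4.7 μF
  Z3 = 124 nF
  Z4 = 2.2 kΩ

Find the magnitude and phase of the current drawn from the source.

Step 1 — Angular frequency: ω = 2π·f = 2π·1.2e+04 = 7.54e+04 rad/s.
Step 2 — Component impedances:
  Z1: Z = 1/(jωC) = -j/(ω·C) = 0 - j1.153e+04 Ω
  Z2: Z = 1/(jωC) = -j/(ω·C) = 0 - j2.822 Ω
  Z3: Z = 1/(jωC) = -j/(ω·C) = 0 - j107 Ω
  Z4: Z = R = 2200 Ω
Step 3 — Ladder network (open output): work backward from the far end, alternating series and parallel combinations. Z_in = 0.003611 - j1.154e+04 Ω = 1.154e+04∠-90.0° Ω.
Step 4 — Source phasor: V = 165∠6.7° V = 163.9 + j19.25 V.
Step 5 — Ohm's law: I = V / Z_total = (163.9 + j19.25) / (0.003611 - j1.154e+04) = -0.001669 + j0.01421 A.
Step 6 — Convert to polar: |I| = 0.0143 A, ∠I = 96.7°.

I = 0.0143∠96.7° A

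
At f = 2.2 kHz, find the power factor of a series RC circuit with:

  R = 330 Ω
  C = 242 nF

Step 1 — Angular frequency: ω = 2π·f = 2π·2200 = 1.382e+04 rad/s.
Step 2 — Component impedances:
  R: Z = R = 330 Ω
  C: Z = 1/(jωC) = -j/(ω·C) = 0 - j298.9 Ω
Step 3 — Series combination: Z_total = R + C = 330 - j298.9 Ω = 445.3∠-42.2° Ω.
Step 4 — Power factor: PF = cos(φ) = Re(Z)/|Z| = 330/445.3 = 0.7411.
Step 5 — Type: Im(Z) = -298.9 ⇒ leading (phase φ = -42.2°).

PF = 0.7411 (leading, φ = -42.2°)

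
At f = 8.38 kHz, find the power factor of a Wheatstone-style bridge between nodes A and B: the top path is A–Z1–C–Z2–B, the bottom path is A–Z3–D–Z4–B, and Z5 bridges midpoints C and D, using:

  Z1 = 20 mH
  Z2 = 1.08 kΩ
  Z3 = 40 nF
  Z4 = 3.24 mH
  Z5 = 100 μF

Step 1 — Angular frequency: ω = 2π·f = 2π·8380 = 5.265e+04 rad/s.
Step 2 — Component impedances:
  Z1: Z = jωL = j·5.265e+04·0.02 = 0 + j1053 Ω
  Z2: Z = R = 1080 Ω
  Z3: Z = 1/(jωC) = -j/(ω·C) = 0 - j474.8 Ω
  Z4: Z = jωL = j·5.265e+04·0.00324 = 0 + j170.6 Ω
  Z5: Z = 1/(jωC) = -j/(ω·C) = 0 - j0.1899 Ω
Step 3 — Bridge requires nodal analysis (the Z5 bridge couples midpoints C and D, so the two paths cannot be reduced to a simple series/parallel combination). Setting node B to ground and injecting 1 A at node A, the 3-node admittance system at A, C, D solves to V_A = Z_AB = 26.34 - j698.4 Ω = 698.9∠-87.8° Ω.
Step 4 — Power factor: PF = cos(φ) = Re(Z)/|Z| = 26.34/698.9 = 0.03769.
Step 5 — Type: Im(Z) = -698.4 ⇒ leading (phase φ = -87.8°).

PF = 0.03769 (leading, φ = -87.8°)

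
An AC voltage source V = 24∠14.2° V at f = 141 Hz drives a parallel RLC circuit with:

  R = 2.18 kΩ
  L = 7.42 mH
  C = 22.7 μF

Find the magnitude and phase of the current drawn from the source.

Step 1 — Angular frequency: ω = 2π·f = 2π·141 = 885.9 rad/s.
Step 2 — Component impedances:
  R: Z = R = 2180 Ω
  L: Z = jωL = j·885.9·0.00742 = 0 + j6.574 Ω
  C: Z = 1/(jωC) = -j/(ω·C) = 0 - j49.73 Ω
Step 3 — Parallel combination: 1/Z_total = 1/R + 1/L + 1/C; Z_total = 0.02632 + j7.575 Ω = 7.575∠89.8° Ω.
Step 4 — Source phasor: V = 24∠14.2° V = 23.27 + j5.887 V.
Step 5 — Ohm's law: I = V / Z_total = (23.27 + j5.887) / (0.02632 + j7.575) = 0.7879 - j3.069 A.
Step 6 — Convert to polar: |I| = 3.168 A, ∠I = -75.6°.

I = 3.168∠-75.6° A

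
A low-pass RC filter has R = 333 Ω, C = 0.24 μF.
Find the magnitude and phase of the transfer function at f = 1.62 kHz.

Step 1 — Angular frequency: ω = 2π·1620 = 1.018e+04 rad/s.
Step 2 — Transfer function: H(jω) = 1/(1 + jωRC).
Step 3 — Denominator: 1 + jωRC = 1 + j·1.018e+04·333·2.4e-07 = 1 + j0.8135.
Step 4 — H = 0.6018 - j0.4895.
Step 5 — Magnitude: |H| = 0.7757 (-2.2 dB); phase: φ = -39.1°.

|H| = 0.7757 (-2.2 dB), φ = -39.1°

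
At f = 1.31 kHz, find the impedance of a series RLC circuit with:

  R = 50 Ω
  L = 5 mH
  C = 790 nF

Step 1 — Angular frequency: ω = 2π·f = 2π·1310 = 8231 rad/s.
Step 2 — Component impedances:
  R: Z = R = 50 Ω
  L: Z = jωL = j·8231·0.005 = 0 + j41.15 Ω
  C: Z = 1/(jωC) = -j/(ω·C) = 0 - j153.8 Ω
Step 3 — Series combination: Z_total = R + L + C = 50 - j112.6 Ω = 123.2∠-66.1° Ω.

Z = 50 - j112.6 Ω = 123.2∠-66.1° Ω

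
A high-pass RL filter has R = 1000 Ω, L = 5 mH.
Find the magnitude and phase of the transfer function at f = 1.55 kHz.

Step 1 — Angular frequency: ω = 2π·1550 = 9739 rad/s.
Step 2 — Transfer function: H(jω) = jωL/(R + jωL).
Step 3 — Numerator jωL = j·48.69; denominator R + jωL = 1000 + j48.69.
Step 4 — H = 0.002366 + j0.04858.
Step 5 — Magnitude: |H| = 0.04864 (-26.3 dB); phase: φ = 87.2°.

|H| = 0.04864 (-26.3 dB), φ = 87.2°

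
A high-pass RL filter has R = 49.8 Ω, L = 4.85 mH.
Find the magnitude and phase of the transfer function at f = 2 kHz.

Step 1 — Angular frequency: ω = 2π·2000 = 1.257e+04 rad/s.
Step 2 — Transfer function: H(jω) = jωL/(R + jωL).
Step 3 — Numerator jωL = j·60.95; denominator R + jωL = 49.8 + j60.95.
Step 4 — H = 0.5996 + j0.49.
Step 5 — Magnitude: |H| = 0.7744 (-2.2 dB); phase: φ = 39.3°.

|H| = 0.7744 (-2.2 dB), φ = 39.3°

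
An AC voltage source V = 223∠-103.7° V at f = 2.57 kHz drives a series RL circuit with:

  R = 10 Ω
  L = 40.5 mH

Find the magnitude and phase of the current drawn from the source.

Step 1 — Angular frequency: ω = 2π·f = 2π·2570 = 1.615e+04 rad/s.
Step 2 — Component impedances:
  R: Z = R = 10 Ω
  L: Z = jωL = j·1.615e+04·0.0405 = 0 + j654 Ω
Step 3 — Series combination: Z_total = R + L = 10 + j654 Ω = 654.1∠89.1° Ω.
Step 4 — Source phasor: V = 223∠-103.7° V = -52.81 - j216.7 V.
Step 5 — Ohm's law: I = V / Z_total = (-52.81 - j216.7) / (10 + j654) = -0.3324 + j0.07568 A.
Step 6 — Convert to polar: |I| = 0.3409 A, ∠I = 167.2°.

I = 0.3409∠167.2° A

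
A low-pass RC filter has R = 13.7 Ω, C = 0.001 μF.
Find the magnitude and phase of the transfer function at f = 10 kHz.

Step 1 — Angular frequency: ω = 2π·1e+04 = 6.283e+04 rad/s.
Step 2 — Transfer function: H(jω) = 1/(1 + jωRC).
Step 3 — Denominator: 1 + jωRC = 1 + j·6.283e+04·13.7·1e-09 = 1 + j0.0008608.
Step 4 — H = 1 - j0.0008608.
Step 5 — Magnitude: |H| = 1 (-0.0 dB); phase: φ = -0.0°.

|H| = 1 (-0.0 dB), φ = -0.0°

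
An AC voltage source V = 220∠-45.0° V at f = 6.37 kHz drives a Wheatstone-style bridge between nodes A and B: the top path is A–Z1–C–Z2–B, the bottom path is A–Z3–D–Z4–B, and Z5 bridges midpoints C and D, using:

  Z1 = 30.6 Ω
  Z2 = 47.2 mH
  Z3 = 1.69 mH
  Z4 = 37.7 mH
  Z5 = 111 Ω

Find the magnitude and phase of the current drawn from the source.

Step 1 — Angular frequency: ω = 2π·f = 2π·6370 = 4.002e+04 rad/s.
Step 2 — Component impedances:
  Z1: Z = R = 30.6 Ω
  Z2: Z = jωL = j·4.002e+04·0.0472 = 0 + j1889 Ω
  Z3: Z = jωL = j·4.002e+04·0.00169 = 0 + j67.64 Ω
  Z4: Z = jωL = j·4.002e+04·0.0377 = 0 + j1509 Ω
  Z5: Z = R = 111 Ω
Step 3 — Bridge requires nodal analysis (the Z5 bridge couples midpoints C and D, so the two paths cannot be reduced to a simple series/parallel combination). Setting node B to ground and injecting 1 A at node A, the 3-node admittance system at A, C, D solves to V_A = Z_AB = 15.87 + j862 Ω = 862.2∠88.9° Ω.
Step 4 — Source phasor: V = 220∠-45.0° V = 155.6 - j155.6 V.
Step 5 — Ohm's law: I = V / Z_total = (155.6 - j155.6) / (15.87 + j862) = -0.1771 - j0.1837 A.
Step 6 — Convert to polar: |I| = 0.2552 A, ∠I = -133.9°.

I = 0.2552∠-133.9° A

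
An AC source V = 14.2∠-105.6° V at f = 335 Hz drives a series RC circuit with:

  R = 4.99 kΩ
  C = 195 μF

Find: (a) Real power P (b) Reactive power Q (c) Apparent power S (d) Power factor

Step 1 — Angular frequency: ω = 2π·f = 2π·335 = 2105 rad/s.
Step 2 — Component impedances:
  R: Z = R = 4990 Ω
  C: Z = 1/(jωC) = -j/(ω·C) = 0 - j2.436 Ω
Step 3 — Series combination: Z_total = R + C = 4990 - j2.436 Ω = 4990∠-0.0° Ω.
Step 4 — Source phasor: V = 14.2∠-105.6° V = -3.819 - j13.68 V.
Step 5 — Current: I = V / Z = -0.0007639 - j0.002741 A = 0.002846∠-105.6° A.
Step 6 — Complex power: S = V·I* = 0.04041 - j1.973e-05 VA.
Step 7 — Real power: P = Re(S) = 0.04041 W.
Step 8 — Reactive power: Q = Im(S) = -1.973e-05 VAR.
Step 9 — Apparent power: |S| = 0.04041 VA.
Step 10 — Power factor: PF = P/|S| = 1 (leading).

(a) P = 0.04041 W  (b) Q = -1.973e-05 VAR  (c) S = 0.04041 VA  (d) PF = 1 (leading)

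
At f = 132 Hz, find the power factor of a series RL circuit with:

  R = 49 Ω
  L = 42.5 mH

Step 1 — Angular frequency: ω = 2π·f = 2π·132 = 829.4 rad/s.
Step 2 — Component impedances:
  R: Z = R = 49 Ω
  L: Z = jωL = j·829.4·0.0425 = 0 + j35.25 Ω
Step 3 — Series combination: Z_total = R + L = 49 + j35.25 Ω = 60.36∠35.7° Ω.
Step 4 — Power factor: PF = cos(φ) = Re(Z)/|Z| = 49/60.36 = 0.8118.
Step 5 — Type: Im(Z) = 35.25 ⇒ lagging (phase φ = 35.7°).

PF = 0.8118 (lagging, φ = 35.7°)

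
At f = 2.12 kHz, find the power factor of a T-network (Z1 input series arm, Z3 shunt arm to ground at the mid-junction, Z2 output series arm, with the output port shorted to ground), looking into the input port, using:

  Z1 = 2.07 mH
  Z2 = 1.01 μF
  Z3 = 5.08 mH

Step 1 — Angular frequency: ω = 2π·f = 2π·2120 = 1.332e+04 rad/s.
Step 2 — Component impedances:
  Z1: Z = jωL = j·1.332e+04·0.00207 = 0 + j27.57 Ω
  Z2: Z = 1/(jωC) = -j/(ω·C) = 0 - j74.33 Ω
  Z3: Z = jωL = j·1.332e+04·0.00508 = 0 + j67.67 Ω
Step 3 — With the output port shorted to ground, the output series arm Z2 runs from the junction to ground; the shunt arm Z3 also runs from the junction to ground. They appear in parallel: Z3 || Z2 = 0 + j754.9 Ω.
Step 4 — Series with input arm Z1: Z_in = Z1 + (Z3 || Z2) = 0 + j782.5 Ω = 782.5∠90.0° Ω.
Step 5 — Power factor: PF = cos(φ) = Re(Z)/|Z| = 0/782.5 = 0.
Step 6 — Type: Im(Z) = 782.5 ⇒ lagging (phase φ = 90.0°).

PF = 0 (lagging, φ = 90.0°)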